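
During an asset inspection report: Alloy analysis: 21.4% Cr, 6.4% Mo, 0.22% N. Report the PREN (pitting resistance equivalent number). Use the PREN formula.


Apply the PREN formula: PREN = Cr + 3.3*Mo + 16*N
PREN = 21.4 + 3.3*6.4 + 16*0.22
PREN = 21.4 + 21.12 + 3.52 = 46.04

46.04


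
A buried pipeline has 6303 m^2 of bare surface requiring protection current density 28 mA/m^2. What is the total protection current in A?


I = area * current density, then convert mA → A (÷1000)
I = 6303 * 28 / 1000 = 176.48 A

176.48 A


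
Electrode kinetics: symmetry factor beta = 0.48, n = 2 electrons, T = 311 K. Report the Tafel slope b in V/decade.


Apply the Tafel slope relation: b = 2.303*R*T/(beta*n*F)
Numerator: 2.303 * 8.314 * 311 = 5954.76
Denominator: 0.48 * 2 * 96485 = 92625.6
b = 5954.76 / 92625.6 = 0.064 V/decade

0.064 V/decade


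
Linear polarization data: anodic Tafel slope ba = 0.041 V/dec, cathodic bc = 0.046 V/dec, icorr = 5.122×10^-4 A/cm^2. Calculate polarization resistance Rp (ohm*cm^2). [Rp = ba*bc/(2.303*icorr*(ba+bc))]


Apply the Stern-Geary equation: Rp = ba*bc / (2.303*icorr*(ba+bc))
ba*bc = 0.041*0.046 = 0.001886
ba+bc = 0.087; 2.303*icorr*(ba+bc) = 2.303*5.122×10^-4*0.087 = 1.026249×10^-4
Rp = 0.001886 / 1.026249×10^-4 = 18.38 ohm*cm^2

18.38 ohm*cm^2


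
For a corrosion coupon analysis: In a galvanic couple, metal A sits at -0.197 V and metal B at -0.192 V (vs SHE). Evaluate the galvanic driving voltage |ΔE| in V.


Driving voltage is the absolute potential difference.
|ΔE| = |-0.197 − (-0.192)| = 0.005 V

0.005 V


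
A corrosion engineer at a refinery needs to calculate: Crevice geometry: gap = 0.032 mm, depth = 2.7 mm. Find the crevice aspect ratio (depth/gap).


Aspect ratio = depth / gap
Ratio = 2.7 / 0.032 = 84.4

84.4


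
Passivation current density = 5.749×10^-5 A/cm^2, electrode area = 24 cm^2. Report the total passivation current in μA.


I = i_pass * A, then convert A → μA (×10^6)
I = 5.749×10^-5 * 24 * 10^6 = 1379.76 μA

1379.76 μA


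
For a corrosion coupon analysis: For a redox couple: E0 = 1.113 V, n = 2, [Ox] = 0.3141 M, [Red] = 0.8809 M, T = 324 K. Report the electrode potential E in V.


Apply the Nernst equation: E = E0 + (RT/nF)*ln([Ox]/[Red])
Step 1: RT/nF = 8.314*324/(2*96485) = 0.01395935 V
Step 2: [Ox]/[Red] = 0.3141/0.8809 = 0.356567
Step 3: ln(0.356567) = -1.031233
Step 4: correction = 0.01395935 * -1.031233 = -0.014 V
E = 1.113 + -0.014 = 1.099 V

1.099 V


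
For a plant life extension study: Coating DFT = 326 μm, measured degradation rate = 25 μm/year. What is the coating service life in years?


Service life = thickness / degradation rate
Life = 326 / 25 = 13.0 years

13.0 years


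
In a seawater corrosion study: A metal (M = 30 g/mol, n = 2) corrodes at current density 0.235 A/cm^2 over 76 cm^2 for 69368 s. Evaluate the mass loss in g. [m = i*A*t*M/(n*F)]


Apply Faraday's law: m = i*A*t*M / (n*F)
Total charge passed Q = i*A*t = 0.235*76*69368 = 1238912.48 C
m = Q*M/(n*F) = 1238912.48*30/(2*96485) = 192.607 g

192.607 g


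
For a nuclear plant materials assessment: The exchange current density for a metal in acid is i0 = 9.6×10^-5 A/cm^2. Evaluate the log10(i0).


i0 = 9.6×10^-5 A/cm^2
log10(i0) = -4.018

-4.018


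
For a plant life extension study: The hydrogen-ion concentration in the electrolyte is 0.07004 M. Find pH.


pH = −log10[H+]
pH = −log10(0.07004) = 1.15

1.15


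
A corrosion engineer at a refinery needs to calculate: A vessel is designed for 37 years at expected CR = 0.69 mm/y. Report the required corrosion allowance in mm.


Corrosion allowance = CR × design life
CA = 0.69 * 37 = 25.53 mm

25.53 mm


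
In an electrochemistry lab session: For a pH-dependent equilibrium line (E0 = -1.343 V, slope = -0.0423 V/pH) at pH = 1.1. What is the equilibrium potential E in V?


Apply the Pourbaix line equation: E = E0 + slope*pH
E = -1.343 + (-0.0423)*1.1 = -1.343 + (-0.04653) = -1.38953 V
Rounded to 3 decimal places: E = -1.390 V

-1.390 V


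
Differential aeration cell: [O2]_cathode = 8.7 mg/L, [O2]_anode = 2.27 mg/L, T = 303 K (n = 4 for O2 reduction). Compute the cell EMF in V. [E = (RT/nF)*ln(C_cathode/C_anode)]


Apply the Nernst concentration-cell relation: E = (RT/nF)*ln(C_cathode/C_anode)
RT/nF = 8.314*303/(4*96485) = 0.00652729 V
ln(8.7/2.27) = 1.34354
E = 0.00652729 * 1.34354 = 0.00877 V

0.00877 V


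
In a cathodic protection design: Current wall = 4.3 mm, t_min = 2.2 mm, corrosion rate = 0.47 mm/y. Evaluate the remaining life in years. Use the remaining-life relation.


Apply the remaining-life relation: RL = (t_current − t_min) / CR
RL = (4.3 − 2.2) / 0.47 = 2.1 / 0.47 = 4.5 years

4.5 years


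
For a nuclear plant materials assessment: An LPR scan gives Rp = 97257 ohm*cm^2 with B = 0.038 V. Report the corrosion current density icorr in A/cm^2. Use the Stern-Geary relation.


Apply the Stern-Geary relation: icorr = B / Rp
icorr = 0.038 / 97257 = 3.907×10^-7 A/cm^2

3.907×10^-7 A/cm^2


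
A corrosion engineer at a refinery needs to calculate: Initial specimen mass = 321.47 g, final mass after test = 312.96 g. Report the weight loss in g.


Weight loss = initial − final
WL = 321.47 − 312.96 = 8.51 g

8.51 g


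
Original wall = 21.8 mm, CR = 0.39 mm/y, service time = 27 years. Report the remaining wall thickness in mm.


Remaining wall = original − CR × time
t = 21.8 − 0.39*27 = 21.8 − 10.53 = 11.27 mm

11.27 mm


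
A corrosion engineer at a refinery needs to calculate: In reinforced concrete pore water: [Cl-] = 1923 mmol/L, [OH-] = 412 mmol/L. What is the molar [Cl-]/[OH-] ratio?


Threshold parameter = [Cl-] / [OH-] (molar basis; both in mmol/L, so units cancel)
Ratio = 1923 / 412 = 4.67

4.67


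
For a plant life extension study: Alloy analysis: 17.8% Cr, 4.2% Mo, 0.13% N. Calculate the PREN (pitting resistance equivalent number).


Apply the PREN formula: PREN = Cr + 3.3*Mo + 16*N
PREN = 17.8 + 3.3*4.2 + 16*0.13
PREN = 17.8 + 13.86 + 2.08 = 33.74

33.74


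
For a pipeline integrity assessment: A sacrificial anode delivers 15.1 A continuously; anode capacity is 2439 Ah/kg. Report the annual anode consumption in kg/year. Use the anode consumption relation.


Annual consumption = current * hours per year / capacity
Rate = 15.1 * 8760 / 2439 = 54.2 kg/year

54.2 kg/year


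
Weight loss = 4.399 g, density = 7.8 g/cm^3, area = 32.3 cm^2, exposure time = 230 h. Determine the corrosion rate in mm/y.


Apply the mm/y weight-loss relation: CR = 87600 * W / (D * A * T)
Numerator: 87600 * 4.399 = 385352.4
Denominator: 7.8 * 32.3 * 230 = 57946.2
CR = 385352.4 / 57946.2 = 6.650176 mm/y

6.650176 mm/y


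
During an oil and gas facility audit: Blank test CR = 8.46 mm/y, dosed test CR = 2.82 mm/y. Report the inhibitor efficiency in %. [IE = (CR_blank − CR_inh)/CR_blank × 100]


Apply the inhibitor-efficiency definition: IE = (CR_blank − CR_inh)/CR_blank × 100
IE = (8.46 − 2.82) / 8.46 × 100
IE = 5.64 / 8.46 × 100 = 66.7 %

66.7 %


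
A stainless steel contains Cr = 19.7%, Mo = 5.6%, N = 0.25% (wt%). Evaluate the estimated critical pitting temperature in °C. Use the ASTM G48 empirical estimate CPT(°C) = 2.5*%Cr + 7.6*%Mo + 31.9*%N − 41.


Apply the ASTM G48 empirical CPT estimate: CPT(°C) = 2.5*%Cr + 7.6*%Mo + 31.9*%N − 41
2.5*19.7 = 49.25; 7.6*5.6 = 42.56; 31.9*0.25 = 7.975
CPT = 49.25 + 42.56 + 7.975 − 41 = 58.785 °C
Rounded to 0.1 °C: CPT ≈ 58.8 °C

58.8 °C


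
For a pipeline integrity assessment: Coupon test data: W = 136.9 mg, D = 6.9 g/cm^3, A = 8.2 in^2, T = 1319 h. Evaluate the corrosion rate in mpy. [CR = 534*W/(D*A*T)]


Apply the mpy weight-loss relation: CR = 534 * W / (D * A * T)
Numerator: 534 * 136.9 = 73104.6
Denominator: 6.9 * 8.2 * 1319 = 74629.02
CR = 73104.6 / 74629.02 = 0.97957 mpy

0.97957 mpy


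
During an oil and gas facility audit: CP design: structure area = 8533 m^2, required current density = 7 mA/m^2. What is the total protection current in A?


I = area * current density, then convert mA → A (÷1000)
I = 8533 * 7 / 1000 = 59.73 A

59.73 A


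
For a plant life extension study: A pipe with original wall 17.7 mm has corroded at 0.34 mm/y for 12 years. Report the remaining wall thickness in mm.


Remaining wall = original − CR × time
t = 17.7 − 0.34*12 = 17.7 − 4.08 = 13.62 mm

13.62 mm


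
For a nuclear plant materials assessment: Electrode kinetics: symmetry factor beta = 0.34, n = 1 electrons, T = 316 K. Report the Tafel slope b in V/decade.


Apply the Tafel slope relation: b = 2.303*R*T/(beta*n*F)
Numerator: 2.303 * 8.314 * 316 = 6050.5
Denominator: 0.34 * 1 * 96485 = 32804.9
b = 6050.5 / 32804.9 = 0.1844 V/decade

0.1844 V/decade


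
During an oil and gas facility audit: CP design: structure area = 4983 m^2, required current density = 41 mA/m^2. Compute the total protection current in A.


I = area * current density, then convert mA → A (÷1000)
I = 4983 * 41 / 1000 = 204.3 A

204.3 A


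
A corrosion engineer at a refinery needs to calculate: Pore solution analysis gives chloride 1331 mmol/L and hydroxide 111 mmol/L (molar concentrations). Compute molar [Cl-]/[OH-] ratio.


Threshold parameter = [Cl-] / [OH-] (molar basis; both in mmol/L, so units cancel)
Ratio = 1331 / 111 = 11.99

11.99


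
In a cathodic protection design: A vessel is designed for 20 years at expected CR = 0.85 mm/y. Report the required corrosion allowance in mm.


Corrosion allowance = CR × design life
CA = 0.85 * 20 = 17.0 mm

17.0 mm


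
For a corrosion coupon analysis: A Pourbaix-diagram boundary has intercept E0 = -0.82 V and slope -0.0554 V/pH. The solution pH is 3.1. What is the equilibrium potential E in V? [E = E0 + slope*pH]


Apply the Pourbaix line equation: E = E0 + slope*pH
E = -0.82 + (-0.0554)*3.1 = -0.82 + (-0.17174) = -0.99174 V
Rounded to 3 decimal places: E = -0.992 V

-0.992 V


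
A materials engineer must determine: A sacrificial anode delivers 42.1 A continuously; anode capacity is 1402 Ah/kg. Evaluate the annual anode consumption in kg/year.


Annual consumption = current * hours per year / capacity
Rate = 42.1 * 8760 / 1402 = 263.0 kg/year

263.0 kg/year


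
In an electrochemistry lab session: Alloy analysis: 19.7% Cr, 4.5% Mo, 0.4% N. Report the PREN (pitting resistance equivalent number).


Apply the PREN formula: PREN = Cr + 3.3*Mo + 16*N
PREN = 19.7 + 3.3*4.5 + 16*0.4
PREN = 19.7 + 14.85 + 6.4 = 40.95

40.95


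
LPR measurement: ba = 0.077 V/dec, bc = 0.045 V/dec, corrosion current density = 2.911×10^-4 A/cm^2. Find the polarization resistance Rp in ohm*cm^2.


Apply the Stern-Geary equation: Rp = ba*bc / (2.303*icorr*(ba+bc))
ba*bc = 0.077*0.045 = 0.003465
ba+bc = 0.122; 2.303*icorr*(ba+bc) = 2.303*2.911×10^-4*0.122 = 8.1789203×10^-5
Rp = 0.003465 / 8.1789203×10^-5 = 42.4 ohm*cm^2

42.4 ohm*cm^2


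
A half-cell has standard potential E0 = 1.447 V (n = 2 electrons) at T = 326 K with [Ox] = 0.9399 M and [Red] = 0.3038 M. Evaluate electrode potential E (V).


Apply the Nernst equation: E = E0 + (RT/nF)*ln([Ox]/[Red])
Step 1: RT/nF = 8.314*326/(2*96485) = 0.01404552 V
Step 2: [Ox]/[Red] = 0.9399/0.3038 = 3.093812
Step 3: ln(3.093812) = 1.129404
Step 4: correction = 0.01404552 * 1.129404 = 0.0159 V
E = 1.447 + 0.0159 = 1.4629 V

1.4629 V


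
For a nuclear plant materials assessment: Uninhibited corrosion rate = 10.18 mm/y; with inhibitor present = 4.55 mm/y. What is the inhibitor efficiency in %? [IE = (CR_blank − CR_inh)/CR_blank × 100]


Apply the inhibitor-efficiency definition: IE = (CR_blank − CR_inh)/CR_blank × 100
IE = (10.18 − 4.55) / 10.18 × 100
IE = 5.63 / 10.18 × 100 = 55.3 %

55.3 %


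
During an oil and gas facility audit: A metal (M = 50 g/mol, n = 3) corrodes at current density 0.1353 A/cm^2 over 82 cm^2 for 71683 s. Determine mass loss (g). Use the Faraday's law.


Apply Faraday's law: m = i*A*t*M / (n*F)
Total charge passed Q = i*A*t = 0.1353*82*71683 = 795294.2118 C
m = Q*M/(n*F) = 795294.2118*50/(3*96485) = 137.37787 g

137.37787 g


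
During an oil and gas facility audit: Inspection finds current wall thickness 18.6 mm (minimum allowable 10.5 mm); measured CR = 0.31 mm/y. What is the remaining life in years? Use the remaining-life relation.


Apply the remaining-life relation: RL = (t_current − t_min) / CR
RL = (18.6 − 10.5) / 0.31 = 8.1 / 0.31 = 26.1 years

26.1 years


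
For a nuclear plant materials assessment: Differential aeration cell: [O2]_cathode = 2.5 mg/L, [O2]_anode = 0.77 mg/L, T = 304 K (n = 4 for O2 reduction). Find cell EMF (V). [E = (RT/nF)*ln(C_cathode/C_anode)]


Apply the Nernst concentration-cell relation: E = (RT/nF)*ln(C_cathode/C_anode)
RT/nF = 8.314*304/(4*96485) = 0.00654883 V
ln(2.5/0.77) = 1.17766
E = 0.00654883 * 1.17766 = 0.00771 V

0.00771 V


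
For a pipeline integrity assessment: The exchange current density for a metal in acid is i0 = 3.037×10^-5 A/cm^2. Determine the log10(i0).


i0 = 3.037×10^-5 A/cm^2
log10(i0) = -4.518

-4.518


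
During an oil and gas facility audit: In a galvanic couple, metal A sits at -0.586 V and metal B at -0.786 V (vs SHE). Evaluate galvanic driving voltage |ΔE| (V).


Driving voltage is the absolute potential difference.
|ΔE| = |-0.586 − (-0.786)| = 0.2 V

0.2 V


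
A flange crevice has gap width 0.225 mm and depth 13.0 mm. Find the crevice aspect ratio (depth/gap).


Aspect ratio = depth / gap
Ratio = 13.0 / 0.225 = 57.8

57.8


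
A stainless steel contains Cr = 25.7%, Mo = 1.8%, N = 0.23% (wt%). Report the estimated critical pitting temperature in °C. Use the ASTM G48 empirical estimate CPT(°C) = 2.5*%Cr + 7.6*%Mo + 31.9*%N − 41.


Apply the ASTM G48 empirical CPT estimate: CPT(°C) = 2.5*%Cr + 7.6*%Mo + 31.9*%N − 41
2.5*25.7 = 64.25; 7.6*1.8 = 13.68; 31.9*0.23 = 7.337
CPT = 64.25 + 13.68 + 7.337 − 41 = 44.267 °C
Rounded to 0.1 °C: CPT ≈ 44.3 °C

44.3 °C


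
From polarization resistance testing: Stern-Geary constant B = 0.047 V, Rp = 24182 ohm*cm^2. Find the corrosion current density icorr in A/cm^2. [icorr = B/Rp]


Apply the Stern-Geary relation: icorr = B / Rp
icorr = 0.047 / 24182 = 1.944×10^-6 A/cm^2

1.944×10^-6 A/cm^2


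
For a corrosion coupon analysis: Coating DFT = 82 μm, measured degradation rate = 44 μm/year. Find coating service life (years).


Service life = thickness / degradation rate
Life = 82 / 44 = 1.9 years

1.9 years


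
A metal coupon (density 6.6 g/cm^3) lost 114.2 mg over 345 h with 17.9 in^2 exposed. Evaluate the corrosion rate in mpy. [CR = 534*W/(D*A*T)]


Apply the mpy weight-loss relation: CR = 534 * W / (D * A * T)
Numerator: 534 * 114.2 = 60982.8
Denominator: 6.6 * 17.9 * 345 = 40758.3
CR = 60982.8 / 40758.3 = 1.496 mpy

1.496 mpy


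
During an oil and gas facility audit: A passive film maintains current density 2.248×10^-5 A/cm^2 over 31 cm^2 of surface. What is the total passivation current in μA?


I = i_pass * A, then convert A → μA (×10^6)
I = 2.248×10^-5 * 31 * 10^6 = 696.88 μA

696.88 μA


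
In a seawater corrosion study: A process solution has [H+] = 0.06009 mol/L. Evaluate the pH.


pH = −log10[H+]
pH = −log10(0.06009) = 1.22

1.22


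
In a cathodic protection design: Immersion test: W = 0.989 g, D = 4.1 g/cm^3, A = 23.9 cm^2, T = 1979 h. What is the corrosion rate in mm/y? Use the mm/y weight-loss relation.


Apply the mm/y weight-loss relation: CR = 87600 * W / (D * A * T)
Numerator: 87600 * 0.989 = 86636.4
Denominator: 4.1 * 23.9 * 1979 = 193922.21
CR = 86636.4 / 193922.21 = 0.4468 mm/y

0.4468 mm/y


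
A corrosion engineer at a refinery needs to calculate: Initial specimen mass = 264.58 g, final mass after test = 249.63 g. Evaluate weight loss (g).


Weight loss = initial − final
WL = 264.58 − 249.63 = 14.95 g

14.95 g


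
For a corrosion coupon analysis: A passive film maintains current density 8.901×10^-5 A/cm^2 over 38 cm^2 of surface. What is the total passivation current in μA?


I = i_pass * A, then convert A → μA (×10^6)
I = 8.901×10^-5 * 38 * 10^6 = 3382.38 μA

3382.38 μA


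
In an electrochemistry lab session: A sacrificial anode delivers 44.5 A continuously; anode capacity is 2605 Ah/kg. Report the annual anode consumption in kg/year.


Annual consumption = current * hours per year / capacity
Rate = 44.5 * 8760 / 2605 = 149.6 kg/year

149.6 kg/year


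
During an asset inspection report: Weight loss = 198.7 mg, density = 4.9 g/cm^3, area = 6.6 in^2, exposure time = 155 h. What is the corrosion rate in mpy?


Apply the mpy weight-loss relation: CR = 534 * W / (D * A * T)
Numerator: 534 * 198.7 = 106105.8
Denominator: 4.9 * 6.6 * 155 = 5012.7
CR = 106105.8 / 5012.7 = 21.167 mpy

21.167 mpy


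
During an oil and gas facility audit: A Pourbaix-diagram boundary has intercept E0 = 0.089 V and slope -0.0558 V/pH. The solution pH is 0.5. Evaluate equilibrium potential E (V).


Apply the Pourbaix line equation: E = E0 + slope*pH
E = 0.089 + (-0.0558)*0.5 = 0.089 + (-0.0279) = 0.0611 V
Rounded to 3 decimal places: E = 0.061 V

0.061 V


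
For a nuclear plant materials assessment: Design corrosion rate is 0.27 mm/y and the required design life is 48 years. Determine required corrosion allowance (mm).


Corrosion allowance = CR × design life
CA = 0.27 * 48 = 12.96 mm

12.96 mm


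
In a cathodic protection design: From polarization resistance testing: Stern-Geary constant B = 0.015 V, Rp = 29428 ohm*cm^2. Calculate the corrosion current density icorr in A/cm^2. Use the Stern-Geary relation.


Apply the Stern-Geary relation: icorr = B / Rp
icorr = 0.015 / 29428 = 5.097×10^-7 A/cm^2

5.097×10^-7 A/cm^2


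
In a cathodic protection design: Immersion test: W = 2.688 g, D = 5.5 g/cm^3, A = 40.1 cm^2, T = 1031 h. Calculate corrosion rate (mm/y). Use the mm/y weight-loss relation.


Apply the mm/y weight-loss relation: CR = 87600 * W / (D * A * T)
Numerator: 87600 * 2.688 = 235468.8
Denominator: 5.5 * 40.1 * 1031 = 227387.05
CR = 235468.8 / 227387.05 = 1.035542 mm/y

1.035542 mm/y


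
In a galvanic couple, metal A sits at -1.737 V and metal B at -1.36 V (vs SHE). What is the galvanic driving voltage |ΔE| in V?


Driving voltage is the absolute potential difference.
|ΔE| = |-1.737 − (-1.36)| = 0.377 V

0.377 V


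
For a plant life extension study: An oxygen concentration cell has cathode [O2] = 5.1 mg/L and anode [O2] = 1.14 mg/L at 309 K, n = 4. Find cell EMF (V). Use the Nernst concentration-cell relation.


Apply the Nernst concentration-cell relation: E = (RT/nF)*ln(C_cathode/C_anode)
RT/nF = 8.314*309/(4*96485) = 0.00665654 V
ln(5.1/1.14) = 1.49821
E = 0.00665654 * 1.49821 = 0.00997 V

0.00997 V


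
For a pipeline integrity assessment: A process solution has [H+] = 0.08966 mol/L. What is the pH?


pH = −log10[H+]
pH = −log10(0.08966) = 1.05

1.05


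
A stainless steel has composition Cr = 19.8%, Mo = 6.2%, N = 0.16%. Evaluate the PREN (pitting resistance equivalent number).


Apply the PREN formula: PREN = Cr + 3.3*Mo + 16*N
PREN = 19.8 + 3.3*6.2 + 16*0.16
PREN = 19.8 + 20.46 + 2.56 = 42.82

42.82


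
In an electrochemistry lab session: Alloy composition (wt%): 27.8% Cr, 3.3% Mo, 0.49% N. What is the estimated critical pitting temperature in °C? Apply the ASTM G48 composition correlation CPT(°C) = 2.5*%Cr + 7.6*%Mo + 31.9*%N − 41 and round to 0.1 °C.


Apply the ASTM G48 empirical CPT estimate: CPT(°C) = 2.5*%Cr + 7.6*%Mo + 31.9*%N − 41
2.5*27.8 = 69.5; 7.6*3.3 = 25.08; 31.9*0.49 = 15.631
CPT = 69.5 + 25.08 + 15.631 − 41 = 69.211 °C
Rounded to 0.1 °C: CPT ≈ 69.2 °C

69.2 °C


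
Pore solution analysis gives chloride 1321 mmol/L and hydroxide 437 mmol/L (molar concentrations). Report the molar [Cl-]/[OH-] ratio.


Threshold parameter = [Cl-] / [OH-] (molar basis; both in mmol/L, so units cancel)
Ratio = 1321 / 437 = 3.02

3.02


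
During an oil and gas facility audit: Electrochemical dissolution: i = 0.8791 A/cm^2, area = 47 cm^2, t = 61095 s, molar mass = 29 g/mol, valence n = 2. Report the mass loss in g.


Apply Faraday's law: m = i*A*t*M / (n*F)
Total charge passed Q = i*A*t = 0.8791*47*61095 = 2524304.8815 C
m = Q*M/(n*F) = 2524304.8815*29/(2*96485) = 379.35866 g

379.35866 g


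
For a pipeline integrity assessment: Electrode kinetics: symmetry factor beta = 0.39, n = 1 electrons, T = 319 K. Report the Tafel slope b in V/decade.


Apply the Tafel slope relation: b = 2.303*R*T/(beta*n*F)
Numerator: 2.303 * 8.314 * 319 = 6107.94
Denominator: 0.39 * 1 * 96485 = 37629.15
b = 6107.94 / 37629.15 = 0.162 V/decade

0.162 V/decade


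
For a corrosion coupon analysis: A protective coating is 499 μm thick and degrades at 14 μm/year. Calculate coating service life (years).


Service life = thickness / degradation rate
Life = 499 / 14 = 35.6 years

35.6 years


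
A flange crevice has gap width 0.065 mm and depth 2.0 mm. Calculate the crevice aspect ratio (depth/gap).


Aspect ratio = depth / gap
Ratio = 2.0 / 0.065 = 30.8

30.8


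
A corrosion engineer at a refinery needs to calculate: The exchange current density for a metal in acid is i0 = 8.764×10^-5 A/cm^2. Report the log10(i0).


i0 = 8.764×10^-5 A/cm^2
log10(i0) = -4.057

-4.057


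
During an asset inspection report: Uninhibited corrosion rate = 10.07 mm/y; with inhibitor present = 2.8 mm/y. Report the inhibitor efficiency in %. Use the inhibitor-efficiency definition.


Apply the inhibitor-efficiency definition: IE = (CR_blank − CR_inh)/CR_blank × 100
IE = (10.07 − 2.8) / 10.07 × 100
IE = 7.27 / 10.07 × 100 = 72.2 %

72.2 %


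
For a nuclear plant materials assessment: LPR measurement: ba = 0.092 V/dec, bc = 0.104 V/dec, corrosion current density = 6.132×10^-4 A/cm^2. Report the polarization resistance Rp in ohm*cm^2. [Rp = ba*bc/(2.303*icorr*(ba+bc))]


Apply the Stern-Geary equation: Rp = ba*bc / (2.303*icorr*(ba+bc))
ba*bc = 0.092*0.104 = 0.009568
ba+bc = 0.196; 2.303*icorr*(ba+bc) = 2.303*6.132×10^-4*0.196 = 2.7679112×10^-4
Rp = 0.009568 / 2.7679112×10^-4 = 34.6 ohm*cm^2

34.6 ohm*cm^2


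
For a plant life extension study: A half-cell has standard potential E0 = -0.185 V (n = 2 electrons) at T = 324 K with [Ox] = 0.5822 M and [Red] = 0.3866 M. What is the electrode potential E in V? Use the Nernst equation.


Apply the Nernst equation: E = E0 + (RT/nF)*ln([Ox]/[Red])
Step 1: RT/nF = 8.314*324/(2*96485) = 0.01395935 V
Step 2: [Ox]/[Red] = 0.5822/0.3866 = 1.505949
Step 3: ln(1.505949) = 0.409423
Step 4: correction = 0.01395935 * 0.409423 = 0.006 V
E = -0.185 + 0.006 = -0.179 V

-0.179 V


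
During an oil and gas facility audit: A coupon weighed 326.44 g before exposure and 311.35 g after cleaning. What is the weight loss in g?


Weight loss = initial − final
WL = 326.44 − 311.35 = 15.09 g

15.09 g


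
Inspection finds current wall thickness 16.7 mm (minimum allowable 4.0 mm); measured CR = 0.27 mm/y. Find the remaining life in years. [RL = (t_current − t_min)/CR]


Apply the remaining-life relation: RL = (t_current − t_min) / CR
RL = (16.7 − 4.0) / 0.27 = 12.7 / 0.27 = 47.0 years

47.0 years


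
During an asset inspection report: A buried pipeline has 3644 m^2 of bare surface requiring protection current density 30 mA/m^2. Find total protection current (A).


I = area * current density, then convert mA → A (÷1000)
I = 3644 * 30 / 1000 = 109.32 A

109.32 A


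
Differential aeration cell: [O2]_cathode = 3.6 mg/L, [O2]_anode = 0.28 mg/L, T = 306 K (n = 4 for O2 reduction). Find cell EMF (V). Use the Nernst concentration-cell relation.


Apply the Nernst concentration-cell relation: E = (RT/nF)*ln(C_cathode/C_anode)
RT/nF = 8.314*306/(4*96485) = 0.00659192 V
ln(3.6/0.28) = 2.5539
E = 0.00659192 * 2.5539 = 0.01684 V

0.01684 V


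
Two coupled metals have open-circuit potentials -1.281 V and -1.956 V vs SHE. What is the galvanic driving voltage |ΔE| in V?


Driving voltage is the absolute potential difference.
|ΔE| = |-1.281 − (-1.956)| = 0.675 V

0.675 V


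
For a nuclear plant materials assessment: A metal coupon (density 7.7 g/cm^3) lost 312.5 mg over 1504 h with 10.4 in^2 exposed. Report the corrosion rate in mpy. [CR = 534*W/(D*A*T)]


Apply the mpy weight-loss relation: CR = 534 * W / (D * A * T)
Numerator: 534 * 312.5 = 166875.0
Denominator: 7.7 * 10.4 * 1504 = 120440.32
CR = 166875.0 / 120440.32 = 1.38554 mpy

1.38554 mpy


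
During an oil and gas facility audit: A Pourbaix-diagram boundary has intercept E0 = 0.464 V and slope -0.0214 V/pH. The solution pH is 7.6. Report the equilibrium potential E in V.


Apply the Pourbaix line equation: E = E0 + slope*pH
E = 0.464 + (-0.0214)*7.6 = 0.464 + (-0.16264) = 0.30136 V
Rounded to 4 decimal places: E = 0.3014 V

0.3014 V


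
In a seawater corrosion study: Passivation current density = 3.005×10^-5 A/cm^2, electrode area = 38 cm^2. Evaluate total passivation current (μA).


I = i_pass * A, then convert A → μA (×10^6)
I = 3.005×10^-5 * 38 * 10^6 = 1141.9 μA

1141.9 μA


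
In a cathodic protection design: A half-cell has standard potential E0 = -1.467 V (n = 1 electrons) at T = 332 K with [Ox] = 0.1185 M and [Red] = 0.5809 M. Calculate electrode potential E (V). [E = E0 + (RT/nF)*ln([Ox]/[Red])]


Apply the Nernst equation: E = E0 + (RT/nF)*ln([Ox]/[Red])
Step 1: RT/nF = 8.314*332/(1*96485) = 0.02860805 V
Step 2: [Ox]/[Red] = 0.1185/0.5809 = 0.203994
Step 3: ln(0.203994) = -1.589665
Step 4: correction = 0.02860805 * -1.589665 = -0.045 V
E = -1.467 + -0.045 = -1.512 V

-1.512 V


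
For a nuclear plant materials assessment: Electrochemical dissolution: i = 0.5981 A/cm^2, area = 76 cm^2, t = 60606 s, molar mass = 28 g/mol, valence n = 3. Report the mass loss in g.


Apply Faraday's law: m = i*A*t*M / (n*F)
Total charge passed Q = i*A*t = 0.5981*76*60606 = 2754882.0936 C
m = Q*M/(n*F) = 2754882.0936*28/(3*96485) = 266.489 g

266.489 g


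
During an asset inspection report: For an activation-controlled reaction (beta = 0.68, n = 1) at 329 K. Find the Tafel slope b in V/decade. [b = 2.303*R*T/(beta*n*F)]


Apply the Tafel slope relation: b = 2.303*R*T/(beta*n*F)
Numerator: 2.303 * 8.314 * 329 = 6299.41
Denominator: 0.68 * 1 * 96485 = 65609.8
b = 6299.41 / 65609.8 = 0.096 V/decade

0.096 V/decade


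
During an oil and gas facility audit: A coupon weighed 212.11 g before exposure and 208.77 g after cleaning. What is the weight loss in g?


Weight loss = initial − final
WL = 212.11 − 208.77 = 3.34 g

3.34 g


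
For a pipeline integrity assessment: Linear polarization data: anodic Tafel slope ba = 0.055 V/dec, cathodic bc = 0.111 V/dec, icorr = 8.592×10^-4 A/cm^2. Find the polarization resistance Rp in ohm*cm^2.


Apply the Stern-Geary equation: Rp = ba*bc / (2.303*icorr*(ba+bc))
ba*bc = 0.055*0.111 = 0.006105
ba+bc = 0.166; 2.303*icorr*(ba+bc) = 2.303*8.592×10^-4*0.166 = 3.2847044×10^-4
Rp = 0.006105 / 3.2847044×10^-4 = 18.59 ohm*cm^2

18.59 ohm*cm^2


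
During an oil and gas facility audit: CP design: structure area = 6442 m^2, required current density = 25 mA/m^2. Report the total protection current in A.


I = area * current density, then convert mA → A (÷1000)
I = 6442 * 25 / 1000 = 161.05 A

161.05 A


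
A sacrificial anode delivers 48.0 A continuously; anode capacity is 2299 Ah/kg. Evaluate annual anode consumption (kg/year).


Annual consumption = current * hours per year / capacity
Rate = 48.0 * 8760 / 2299 = 182.9 kg/year

182.9 kg/year


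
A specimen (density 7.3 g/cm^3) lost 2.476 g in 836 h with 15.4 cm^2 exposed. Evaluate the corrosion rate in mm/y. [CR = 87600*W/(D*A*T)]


Apply the mm/y weight-loss relation: CR = 87600 * W / (D * A * T)
Numerator: 87600 * 2.476 = 216897.6
Denominator: 7.3 * 15.4 * 836 = 93983.12
CR = 216897.6 / 93983.12 = 2.307836 mm/y

2.307836 mm/y


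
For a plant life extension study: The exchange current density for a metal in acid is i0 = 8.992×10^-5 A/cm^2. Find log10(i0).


i0 = 8.992×10^-5 A/cm^2
log10(i0) = -4.046

-4.046


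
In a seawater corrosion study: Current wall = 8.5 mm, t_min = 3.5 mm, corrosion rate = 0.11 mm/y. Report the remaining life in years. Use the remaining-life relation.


Apply the remaining-life relation: RL = (t_current − t_min) / CR
RL = (8.5 − 3.5) / 0.11 = 5.0 / 0.11 = 45.5 years

45.5 years


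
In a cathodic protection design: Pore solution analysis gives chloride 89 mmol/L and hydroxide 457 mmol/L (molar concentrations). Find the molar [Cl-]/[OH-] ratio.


Threshold parameter = [Cl-] / [OH-] (molar basis; both in mmol/L, so units cancel)
Ratio = 89 / 457 = 0.19

0.19


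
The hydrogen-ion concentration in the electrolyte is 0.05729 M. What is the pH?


pH = −log10[H+]
pH = −log10(0.05729) = 1.24

1.24


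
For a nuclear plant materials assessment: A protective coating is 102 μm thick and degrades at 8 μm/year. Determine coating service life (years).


Service life = thickness / degradation rate
Life = 102 / 8 = 12.8 years

12.8 years


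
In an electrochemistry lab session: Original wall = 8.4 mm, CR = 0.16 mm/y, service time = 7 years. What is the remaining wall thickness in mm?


Remaining wall = original − CR × time
t = 8.4 − 0.16*7 = 8.4 − 1.12 = 7.28 mm

7.28 mm


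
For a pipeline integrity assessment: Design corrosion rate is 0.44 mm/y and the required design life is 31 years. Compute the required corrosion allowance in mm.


Corrosion allowance = CR × design life
CA = 0.44 * 31 = 13.64 mm

13.64 mm


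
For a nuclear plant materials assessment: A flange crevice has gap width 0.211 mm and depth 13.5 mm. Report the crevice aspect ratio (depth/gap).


Aspect ratio = depth / gap
Ratio = 13.5 / 0.211 = 64.0

64.0


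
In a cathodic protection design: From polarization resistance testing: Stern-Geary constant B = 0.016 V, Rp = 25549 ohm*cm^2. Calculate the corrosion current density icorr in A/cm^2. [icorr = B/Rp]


Apply the Stern-Geary relation: icorr = B / Rp
icorr = 0.016 / 25549 = 6.262×10^-7 A/cm^2

6.262×10^-7 A/cm^2


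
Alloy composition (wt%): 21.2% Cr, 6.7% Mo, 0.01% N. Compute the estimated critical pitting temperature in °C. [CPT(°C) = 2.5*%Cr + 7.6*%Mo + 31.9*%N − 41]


Apply the ASTM G48 empirical CPT estimate: CPT(°C) = 2.5*%Cr + 7.6*%Mo + 31.9*%N − 41
2.5*21.2 = 53; 7.6*6.7 = 50.92; 31.9*0.01 = 0.319
CPT = 53 + 50.92 + 0.319 − 41 = 63.239 °C
Rounded to 0.1 °C: CPT ≈ 63.2 °C

63.2 °C


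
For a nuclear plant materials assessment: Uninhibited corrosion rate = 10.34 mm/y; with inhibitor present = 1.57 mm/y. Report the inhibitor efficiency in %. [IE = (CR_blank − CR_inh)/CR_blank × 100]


Apply the inhibitor-efficiency definition: IE = (CR_blank − CR_inh)/CR_blank × 100
IE = (10.34 − 1.57) / 10.34 × 100
IE = 8.77 / 10.34 × 100 = 84.8 %

84.8 %


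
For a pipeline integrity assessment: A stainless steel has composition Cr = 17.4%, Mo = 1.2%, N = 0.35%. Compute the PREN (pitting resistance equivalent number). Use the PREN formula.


Apply the PREN formula: PREN = Cr + 3.3*Mo + 16*N
PREN = 17.4 + 3.3*1.2 + 16*0.35
PREN = 17.4 + 3.96 + 5.6 = 26.96

26.96


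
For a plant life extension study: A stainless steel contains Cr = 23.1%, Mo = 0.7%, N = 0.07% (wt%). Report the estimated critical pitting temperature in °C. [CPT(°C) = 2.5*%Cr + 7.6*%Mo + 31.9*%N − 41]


Apply the ASTM G48 empirical CPT estimate: CPT(°C) = 2.5*%Cr + 7.6*%Mo + 31.9*%N − 41
2.5*23.1 = 57.75; 7.6*0.7 = 5.32; 31.9*0.07 = 2.233
CPT = 57.75 + 5.32 + 2.233 − 41 = 24.303 °C
Rounded to 0.1 °C: CPT ≈ 24.3 °C

24.3 °C


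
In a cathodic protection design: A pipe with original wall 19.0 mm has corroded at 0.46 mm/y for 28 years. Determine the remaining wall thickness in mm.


Remaining wall = original − CR × time
t = 19.0 − 0.46*28 = 19.0 − 12.88 = 6.12 mm

6.12 mm


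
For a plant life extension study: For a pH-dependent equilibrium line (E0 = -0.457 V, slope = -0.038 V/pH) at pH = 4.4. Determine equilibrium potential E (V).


Apply the Pourbaix line equation: E = E0 + slope*pH
E = -0.457 + (-0.038)*4.4 = -0.457 + (-0.1672) = -0.6242 V
Rounded to 3 decimal places: E = -0.624 V

-0.624 V


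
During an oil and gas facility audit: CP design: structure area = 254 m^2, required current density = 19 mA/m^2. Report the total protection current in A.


I = area * current density, then convert mA → A (÷1000)
I = 254 * 19 / 1000 = 4.83 A

4.83 A


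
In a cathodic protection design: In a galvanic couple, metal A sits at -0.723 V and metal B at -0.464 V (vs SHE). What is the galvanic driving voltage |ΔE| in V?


Driving voltage is the absolute potential difference.
|ΔE| = |-0.723 − (-0.464)| = 0.259 V

0.259 V


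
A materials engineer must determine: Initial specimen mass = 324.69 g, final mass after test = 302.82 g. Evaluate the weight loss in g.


Weight loss = initial − final
WL = 324.69 − 302.82 = 21.87 g

21.87 g


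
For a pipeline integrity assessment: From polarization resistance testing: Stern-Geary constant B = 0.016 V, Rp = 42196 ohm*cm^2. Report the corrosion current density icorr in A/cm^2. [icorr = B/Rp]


Apply the Stern-Geary relation: icorr = B / Rp
icorr = 0.016 / 42196 = 3.792×10^-7 A/cm^2

3.792×10^-7 A/cm^2


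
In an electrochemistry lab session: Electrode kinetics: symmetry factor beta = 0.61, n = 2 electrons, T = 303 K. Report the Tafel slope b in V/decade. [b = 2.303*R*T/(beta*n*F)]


Apply the Tafel slope relation: b = 2.303*R*T/(beta*n*F)
Numerator: 2.303 * 8.314 * 303 = 5801.58
Denominator: 0.61 * 2 * 96485 = 117711.7
b = 5801.58 / 117711.7 = 0.049 V/decade

0.049 V/decade


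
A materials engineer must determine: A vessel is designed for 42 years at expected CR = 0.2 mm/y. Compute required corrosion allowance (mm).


Corrosion allowance = CR × design life
CA = 0.2 * 42 = 8.4 mm

8.4 mm


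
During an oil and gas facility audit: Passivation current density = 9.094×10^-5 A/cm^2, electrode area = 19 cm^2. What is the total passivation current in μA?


I = i_pass * A, then convert A → μA (×10^6)
I = 9.094×10^-5 * 19 * 10^6 = 1727.86 μA

1727.86 μA


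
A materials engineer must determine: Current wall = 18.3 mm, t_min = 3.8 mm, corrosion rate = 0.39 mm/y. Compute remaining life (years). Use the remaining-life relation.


Apply the remaining-life relation: RL = (t_current − t_min) / CR
RL = (18.3 − 3.8) / 0.39 = 14.5 / 0.39 = 37.2 years

37.2 years


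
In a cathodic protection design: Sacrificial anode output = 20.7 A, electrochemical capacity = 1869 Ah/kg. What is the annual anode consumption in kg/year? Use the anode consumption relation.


Annual consumption = current * hours per year / capacity
Rate = 20.7 * 8760 / 1869 = 97.0 kg/year

97.0 kg/year


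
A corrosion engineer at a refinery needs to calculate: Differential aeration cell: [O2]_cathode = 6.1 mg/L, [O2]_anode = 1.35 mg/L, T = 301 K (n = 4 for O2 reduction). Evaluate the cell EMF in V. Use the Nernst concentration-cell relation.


Apply the Nernst concentration-cell relation: E = (RT/nF)*ln(C_cathode/C_anode)
RT/nF = 8.314*301/(4*96485) = 0.0064842 V
ln(6.1/1.35) = 1.50818
E = 0.0064842 * 1.50818 = 0.00978 V

0.00978 V


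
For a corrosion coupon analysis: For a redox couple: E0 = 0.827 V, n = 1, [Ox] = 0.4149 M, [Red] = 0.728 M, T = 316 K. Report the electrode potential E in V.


Apply the Nernst equation: E = E0 + (RT/nF)*ln([Ox]/[Red])
Step 1: RT/nF = 8.314*316/(1*96485) = 0.02722935 V
Step 2: [Ox]/[Red] = 0.4149/0.728 = 0.569918
Step 3: ln(0.569918) = -0.562263
Step 4: correction = 0.02722935 * -0.562263 = -0.0153 V
E = 0.827 + -0.0153 = 0.8117 V

0.8117 V


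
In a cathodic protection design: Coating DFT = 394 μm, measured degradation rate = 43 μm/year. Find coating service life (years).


Service life = thickness / degradation rate
Life = 394 / 43 = 9.2 years

9.2 years


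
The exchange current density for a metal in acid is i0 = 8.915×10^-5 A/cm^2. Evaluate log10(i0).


i0 = 8.915×10^-5 A/cm^2
log10(i0) = -4.05

-4.05


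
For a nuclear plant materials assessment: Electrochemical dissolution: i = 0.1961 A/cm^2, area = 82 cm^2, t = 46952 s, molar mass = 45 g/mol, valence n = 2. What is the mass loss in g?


Apply Faraday's law: m = i*A*t*M / (n*F)
Total charge passed Q = i*A*t = 0.1961*82*46952 = 754997.5504 C
m = Q*M/(n*F) = 754997.5504*45/(2*96485) = 176.0631 g

176.0631 g


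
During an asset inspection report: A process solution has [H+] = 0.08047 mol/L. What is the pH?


pH = −log10[H+]
pH = −log10(0.08047) = 1.09

1.09


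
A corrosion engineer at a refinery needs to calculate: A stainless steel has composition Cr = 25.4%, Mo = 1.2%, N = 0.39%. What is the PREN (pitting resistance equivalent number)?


Apply the PREN formula: PREN = Cr + 3.3*Mo + 16*N
PREN = 25.4 + 3.3*1.2 + 16*0.39
PREN = 25.4 + 3.96 + 6.24 = 35.6

35.6


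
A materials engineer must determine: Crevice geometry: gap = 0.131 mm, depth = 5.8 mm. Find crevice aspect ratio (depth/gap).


Aspect ratio = depth / gap
Ratio = 5.8 / 0.131 = 44.3

44.3


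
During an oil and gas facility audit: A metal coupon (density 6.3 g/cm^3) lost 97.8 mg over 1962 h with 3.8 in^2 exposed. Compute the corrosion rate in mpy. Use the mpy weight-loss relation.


Apply the mpy weight-loss relation: CR = 534 * W / (D * A * T)
Numerator: 534 * 97.8 = 52225.2
Denominator: 6.3 * 3.8 * 1962 = 46970.28
CR = 52225.2 / 46970.28 = 1.112 mpy

1.112 mpy


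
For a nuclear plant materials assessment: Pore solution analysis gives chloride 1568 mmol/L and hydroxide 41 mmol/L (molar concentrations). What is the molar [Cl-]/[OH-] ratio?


Threshold parameter = [Cl-] / [OH-] (molar basis; both in mmol/L, so units cancel)
Ratio = 1568 / 41 = 38.24

38.24


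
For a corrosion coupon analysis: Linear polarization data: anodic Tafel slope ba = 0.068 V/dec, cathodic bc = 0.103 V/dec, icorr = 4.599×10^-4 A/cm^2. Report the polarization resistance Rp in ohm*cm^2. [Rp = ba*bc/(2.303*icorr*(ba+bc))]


Apply the Stern-Geary equation: Rp = ba*bc / (2.303*icorr*(ba+bc))
ba*bc = 0.068*0.103 = 0.007004
ba+bc = 0.171; 2.303*icorr*(ba+bc) = 2.303*4.599×10^-4*0.171 = 1.811146×10^-4
Rp = 0.007004 / 1.811146×10^-4 = 38.67 ohm*cm^2

38.67 ohm*cm^2


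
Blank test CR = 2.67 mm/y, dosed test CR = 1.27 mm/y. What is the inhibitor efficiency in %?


Apply the inhibitor-efficiency definition: IE = (CR_blank − CR_inh)/CR_blank × 100
IE = (2.67 − 1.27) / 2.67 × 100
IE = 1.4 / 2.67 × 100 = 52.4 %

52.4 %


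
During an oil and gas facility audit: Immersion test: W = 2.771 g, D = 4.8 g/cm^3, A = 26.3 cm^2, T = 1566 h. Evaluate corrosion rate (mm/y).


Apply the mm/y weight-loss relation: CR = 87600 * W / (D * A * T)
Numerator: 87600 * 2.771 = 242739.6
Denominator: 4.8 * 26.3 * 1566 = 197691.84
CR = 242739.6 / 197691.84 = 1.2279 mm/y

1.2279 mm/y


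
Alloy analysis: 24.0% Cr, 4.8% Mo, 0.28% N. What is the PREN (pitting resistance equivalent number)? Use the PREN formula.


Apply the PREN formula: PREN = Cr + 3.3*Mo + 16*N
PREN = 24.0 + 3.3*4.8 + 16*0.28
PREN = 24.0 + 15.84 + 4.48 = 44.32

44.32


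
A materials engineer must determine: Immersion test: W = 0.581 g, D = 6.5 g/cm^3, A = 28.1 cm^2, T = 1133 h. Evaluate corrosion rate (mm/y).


Apply the mm/y weight-loss relation: CR = 87600 * W / (D * A * T)
Numerator: 87600 * 0.581 = 50895.6
Denominator: 6.5 * 28.1 * 1133 = 206942.45
CR = 50895.6 / 206942.45 = 0.2459 mm/y

0.2459 mm/y


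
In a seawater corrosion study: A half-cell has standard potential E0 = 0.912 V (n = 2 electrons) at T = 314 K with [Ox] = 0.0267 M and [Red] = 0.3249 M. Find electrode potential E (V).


Apply the Nernst equation: E = E0 + (RT/nF)*ln([Ox]/[Red])
Step 1: RT/nF = 8.314*314/(2*96485) = 0.01352851 V
Step 2: [Ox]/[Red] = 0.0267/0.3249 = 0.082179
Step 3: ln(0.082179) = -2.498855
Step 4: correction = 0.01352851 * -2.498855 = -0.0338 V
E = 0.912 + -0.0338 = 0.8782 V

0.8782 V
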